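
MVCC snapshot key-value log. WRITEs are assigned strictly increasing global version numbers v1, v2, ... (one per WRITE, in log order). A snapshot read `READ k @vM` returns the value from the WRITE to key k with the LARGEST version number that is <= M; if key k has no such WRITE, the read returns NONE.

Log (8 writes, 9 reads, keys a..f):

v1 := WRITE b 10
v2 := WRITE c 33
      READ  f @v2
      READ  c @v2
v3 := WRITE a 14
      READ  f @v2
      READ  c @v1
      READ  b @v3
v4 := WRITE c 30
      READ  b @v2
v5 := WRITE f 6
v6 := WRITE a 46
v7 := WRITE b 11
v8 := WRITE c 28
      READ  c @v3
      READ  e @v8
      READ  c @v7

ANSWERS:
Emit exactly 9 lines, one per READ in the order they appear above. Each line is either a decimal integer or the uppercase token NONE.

Answer: NONE
33
NONE
NONE
10
10
33
NONE
30

Derivation:
v1: WRITE b=10  (b history now [(1, 10)])
v2: WRITE c=33  (c history now [(2, 33)])
READ f @v2: history=[] -> no version <= 2 -> NONE
READ c @v2: history=[(2, 33)] -> pick v2 -> 33
v3: WRITE a=14  (a history now [(3, 14)])
READ f @v2: history=[] -> no version <= 2 -> NONE
READ c @v1: history=[(2, 33)] -> no version <= 1 -> NONE
READ b @v3: history=[(1, 10)] -> pick v1 -> 10
v4: WRITE c=30  (c history now [(2, 33), (4, 30)])
READ b @v2: history=[(1, 10)] -> pick v1 -> 10
v5: WRITE f=6  (f history now [(5, 6)])
v6: WRITE a=46  (a history now [(3, 14), (6, 46)])
v7: WRITE b=11  (b history now [(1, 10), (7, 11)])
v8: WRITE c=28  (c history now [(2, 33), (4, 30), (8, 28)])
READ c @v3: history=[(2, 33), (4, 30), (8, 28)] -> pick v2 -> 33
READ e @v8: history=[] -> no version <= 8 -> NONE
READ c @v7: history=[(2, 33), (4, 30), (8, 28)] -> pick v4 -> 30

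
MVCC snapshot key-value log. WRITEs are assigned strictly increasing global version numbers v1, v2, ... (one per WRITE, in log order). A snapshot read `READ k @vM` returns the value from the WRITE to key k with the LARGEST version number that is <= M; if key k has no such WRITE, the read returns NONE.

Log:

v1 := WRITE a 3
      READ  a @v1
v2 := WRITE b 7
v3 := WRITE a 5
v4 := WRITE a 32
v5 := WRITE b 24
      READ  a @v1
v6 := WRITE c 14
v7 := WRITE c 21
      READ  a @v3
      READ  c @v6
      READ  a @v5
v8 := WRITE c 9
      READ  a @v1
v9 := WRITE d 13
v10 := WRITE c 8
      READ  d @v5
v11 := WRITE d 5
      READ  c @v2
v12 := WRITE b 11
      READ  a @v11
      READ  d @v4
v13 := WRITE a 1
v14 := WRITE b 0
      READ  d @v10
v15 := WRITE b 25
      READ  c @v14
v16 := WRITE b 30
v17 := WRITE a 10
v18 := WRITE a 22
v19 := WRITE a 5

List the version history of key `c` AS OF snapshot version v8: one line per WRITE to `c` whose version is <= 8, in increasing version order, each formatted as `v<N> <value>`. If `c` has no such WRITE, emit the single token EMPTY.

Answer: v6 14
v7 21
v8 9

Derivation:
Scan writes for key=c with version <= 8:
  v1 WRITE a 3 -> skip
  v2 WRITE b 7 -> skip
  v3 WRITE a 5 -> skip
  v4 WRITE a 32 -> skip
  v5 WRITE b 24 -> skip
  v6 WRITE c 14 -> keep
  v7 WRITE c 21 -> keep
  v8 WRITE c 9 -> keep
  v9 WRITE d 13 -> skip
  v10 WRITE c 8 -> drop (> snap)
  v11 WRITE d 5 -> skip
  v12 WRITE b 11 -> skip
  v13 WRITE a 1 -> skip
  v14 WRITE b 0 -> skip
  v15 WRITE b 25 -> skip
  v16 WRITE b 30 -> skip
  v17 WRITE a 10 -> skip
  v18 WRITE a 22 -> skip
  v19 WRITE a 5 -> skip
Collected: [(6, 14), (7, 21), (8, 9)]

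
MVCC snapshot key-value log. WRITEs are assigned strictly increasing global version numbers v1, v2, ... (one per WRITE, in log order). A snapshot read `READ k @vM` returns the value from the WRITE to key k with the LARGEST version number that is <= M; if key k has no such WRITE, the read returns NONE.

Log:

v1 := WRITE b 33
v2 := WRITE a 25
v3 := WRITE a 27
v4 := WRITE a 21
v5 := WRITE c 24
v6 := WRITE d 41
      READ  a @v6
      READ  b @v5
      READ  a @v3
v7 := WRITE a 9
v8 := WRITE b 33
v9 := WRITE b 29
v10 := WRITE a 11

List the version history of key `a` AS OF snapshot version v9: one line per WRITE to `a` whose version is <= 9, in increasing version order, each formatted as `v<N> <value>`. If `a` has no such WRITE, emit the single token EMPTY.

Scan writes for key=a with version <= 9:
  v1 WRITE b 33 -> skip
  v2 WRITE a 25 -> keep
  v3 WRITE a 27 -> keep
  v4 WRITE a 21 -> keep
  v5 WRITE c 24 -> skip
  v6 WRITE d 41 -> skip
  v7 WRITE a 9 -> keep
  v8 WRITE b 33 -> skip
  v9 WRITE b 29 -> skip
  v10 WRITE a 11 -> drop (> snap)
Collected: [(2, 25), (3, 27), (4, 21), (7, 9)]

Answer: v2 25
v3 27
v4 21
v7 9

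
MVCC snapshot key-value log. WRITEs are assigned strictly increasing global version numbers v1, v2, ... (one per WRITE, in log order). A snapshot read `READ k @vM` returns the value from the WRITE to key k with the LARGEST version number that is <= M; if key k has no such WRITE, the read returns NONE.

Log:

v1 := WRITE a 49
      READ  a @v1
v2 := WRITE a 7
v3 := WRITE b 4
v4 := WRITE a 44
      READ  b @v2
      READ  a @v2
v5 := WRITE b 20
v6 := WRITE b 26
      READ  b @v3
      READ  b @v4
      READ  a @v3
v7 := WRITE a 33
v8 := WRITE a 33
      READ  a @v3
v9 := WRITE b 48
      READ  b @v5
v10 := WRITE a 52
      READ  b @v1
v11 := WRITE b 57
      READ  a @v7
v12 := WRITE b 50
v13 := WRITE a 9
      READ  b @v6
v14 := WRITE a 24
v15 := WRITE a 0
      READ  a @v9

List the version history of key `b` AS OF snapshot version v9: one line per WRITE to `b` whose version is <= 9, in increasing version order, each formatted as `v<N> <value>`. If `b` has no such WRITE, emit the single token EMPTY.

Answer: v3 4
v5 20
v6 26
v9 48

Derivation:
Scan writes for key=b with version <= 9:
  v1 WRITE a 49 -> skip
  v2 WRITE a 7 -> skip
  v3 WRITE b 4 -> keep
  v4 WRITE a 44 -> skip
  v5 WRITE b 20 -> keep
  v6 WRITE b 26 -> keep
  v7 WRITE a 33 -> skip
  v8 WRITE a 33 -> skip
  v9 WRITE b 48 -> keep
  v10 WRITE a 52 -> skip
  v11 WRITE b 57 -> drop (> snap)
  v12 WRITE b 50 -> drop (> snap)
  v13 WRITE a 9 -> skip
  v14 WRITE a 24 -> skip
  v15 WRITE a 0 -> skip
Collected: [(3, 4), (5, 20), (6, 26), (9, 48)]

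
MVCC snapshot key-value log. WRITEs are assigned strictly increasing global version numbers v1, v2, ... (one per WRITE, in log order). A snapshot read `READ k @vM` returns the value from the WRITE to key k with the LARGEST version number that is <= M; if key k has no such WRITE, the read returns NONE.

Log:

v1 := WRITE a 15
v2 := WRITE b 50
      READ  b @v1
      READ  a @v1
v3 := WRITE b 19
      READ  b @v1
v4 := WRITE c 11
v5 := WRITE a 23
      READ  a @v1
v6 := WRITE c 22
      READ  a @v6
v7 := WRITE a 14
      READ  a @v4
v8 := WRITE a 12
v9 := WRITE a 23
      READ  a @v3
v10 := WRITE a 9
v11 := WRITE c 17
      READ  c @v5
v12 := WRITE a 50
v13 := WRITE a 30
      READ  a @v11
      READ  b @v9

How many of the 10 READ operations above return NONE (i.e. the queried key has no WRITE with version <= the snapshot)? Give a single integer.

Answer: 2

Derivation:
v1: WRITE a=15  (a history now [(1, 15)])
v2: WRITE b=50  (b history now [(2, 50)])
READ b @v1: history=[(2, 50)] -> no version <= 1 -> NONE
READ a @v1: history=[(1, 15)] -> pick v1 -> 15
v3: WRITE b=19  (b history now [(2, 50), (3, 19)])
READ b @v1: history=[(2, 50), (3, 19)] -> no version <= 1 -> NONE
v4: WRITE c=11  (c history now [(4, 11)])
v5: WRITE a=23  (a history now [(1, 15), (5, 23)])
READ a @v1: history=[(1, 15), (5, 23)] -> pick v1 -> 15
v6: WRITE c=22  (c history now [(4, 11), (6, 22)])
READ a @v6: history=[(1, 15), (5, 23)] -> pick v5 -> 23
v7: WRITE a=14  (a history now [(1, 15), (5, 23), (7, 14)])
READ a @v4: history=[(1, 15), (5, 23), (7, 14)] -> pick v1 -> 15
v8: WRITE a=12  (a history now [(1, 15), (5, 23), (7, 14), (8, 12)])
v9: WRITE a=23  (a history now [(1, 15), (5, 23), (7, 14), (8, 12), (9, 23)])
READ a @v3: history=[(1, 15), (5, 23), (7, 14), (8, 12), (9, 23)] -> pick v1 -> 15
v10: WRITE a=9  (a history now [(1, 15), (5, 23), (7, 14), (8, 12), (9, 23), (10, 9)])
v11: WRITE c=17  (c history now [(4, 11), (6, 22), (11, 17)])
READ c @v5: history=[(4, 11), (6, 22), (11, 17)] -> pick v4 -> 11
v12: WRITE a=50  (a history now [(1, 15), (5, 23), (7, 14), (8, 12), (9, 23), (10, 9), (12, 50)])
v13: WRITE a=30  (a history now [(1, 15), (5, 23), (7, 14), (8, 12), (9, 23), (10, 9), (12, 50), (13, 30)])
READ a @v11: history=[(1, 15), (5, 23), (7, 14), (8, 12), (9, 23), (10, 9), (12, 50), (13, 30)] -> pick v10 -> 9
READ b @v9: history=[(2, 50), (3, 19)] -> pick v3 -> 19
Read results in order: ['NONE', '15', 'NONE', '15', '23', '15', '15', '11', '9', '19']
NONE count = 2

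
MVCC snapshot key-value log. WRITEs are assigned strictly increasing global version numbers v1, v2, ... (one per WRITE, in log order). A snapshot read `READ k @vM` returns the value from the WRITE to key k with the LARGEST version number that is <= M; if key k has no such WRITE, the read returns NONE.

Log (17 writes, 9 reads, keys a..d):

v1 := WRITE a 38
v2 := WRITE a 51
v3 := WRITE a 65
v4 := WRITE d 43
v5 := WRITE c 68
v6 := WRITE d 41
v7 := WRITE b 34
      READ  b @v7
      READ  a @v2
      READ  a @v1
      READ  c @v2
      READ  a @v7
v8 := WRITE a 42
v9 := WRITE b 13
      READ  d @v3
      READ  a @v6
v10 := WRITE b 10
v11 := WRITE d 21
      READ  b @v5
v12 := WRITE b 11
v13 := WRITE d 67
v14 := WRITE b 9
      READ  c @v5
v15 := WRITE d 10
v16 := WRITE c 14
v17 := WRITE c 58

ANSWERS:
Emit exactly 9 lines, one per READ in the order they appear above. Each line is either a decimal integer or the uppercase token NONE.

Answer: 34
51
38
NONE
65
NONE
65
NONE
68

Derivation:
v1: WRITE a=38  (a history now [(1, 38)])
v2: WRITE a=51  (a history now [(1, 38), (2, 51)])
v3: WRITE a=65  (a history now [(1, 38), (2, 51), (3, 65)])
v4: WRITE d=43  (d history now [(4, 43)])
v5: WRITE c=68  (c history now [(5, 68)])
v6: WRITE d=41  (d history now [(4, 43), (6, 41)])
v7: WRITE b=34  (b history now [(7, 34)])
READ b @v7: history=[(7, 34)] -> pick v7 -> 34
READ a @v2: history=[(1, 38), (2, 51), (3, 65)] -> pick v2 -> 51
READ a @v1: history=[(1, 38), (2, 51), (3, 65)] -> pick v1 -> 38
READ c @v2: history=[(5, 68)] -> no version <= 2 -> NONE
READ a @v7: history=[(1, 38), (2, 51), (3, 65)] -> pick v3 -> 65
v8: WRITE a=42  (a history now [(1, 38), (2, 51), (3, 65), (8, 42)])
v9: WRITE b=13  (b history now [(7, 34), (9, 13)])
READ d @v3: history=[(4, 43), (6, 41)] -> no version <= 3 -> NONE
READ a @v6: history=[(1, 38), (2, 51), (3, 65), (8, 42)] -> pick v3 -> 65
v10: WRITE b=10  (b history now [(7, 34), (9, 13), (10, 10)])
v11: WRITE d=21  (d history now [(4, 43), (6, 41), (11, 21)])
READ b @v5: history=[(7, 34), (9, 13), (10, 10)] -> no version <= 5 -> NONE
v12: WRITE b=11  (b history now [(7, 34), (9, 13), (10, 10), (12, 11)])
v13: WRITE d=67  (d history now [(4, 43), (6, 41), (11, 21), (13, 67)])
v14: WRITE b=9  (b history now [(7, 34), (9, 13), (10, 10), (12, 11), (14, 9)])
READ c @v5: history=[(5, 68)] -> pick v5 -> 68
v15: WRITE d=10  (d history now [(4, 43), (6, 41), (11, 21), (13, 67), (15, 10)])
v16: WRITE c=14  (c history now [(5, 68), (16, 14)])
v17: WRITE c=58  (c history now [(5, 68), (16, 14), (17, 58)])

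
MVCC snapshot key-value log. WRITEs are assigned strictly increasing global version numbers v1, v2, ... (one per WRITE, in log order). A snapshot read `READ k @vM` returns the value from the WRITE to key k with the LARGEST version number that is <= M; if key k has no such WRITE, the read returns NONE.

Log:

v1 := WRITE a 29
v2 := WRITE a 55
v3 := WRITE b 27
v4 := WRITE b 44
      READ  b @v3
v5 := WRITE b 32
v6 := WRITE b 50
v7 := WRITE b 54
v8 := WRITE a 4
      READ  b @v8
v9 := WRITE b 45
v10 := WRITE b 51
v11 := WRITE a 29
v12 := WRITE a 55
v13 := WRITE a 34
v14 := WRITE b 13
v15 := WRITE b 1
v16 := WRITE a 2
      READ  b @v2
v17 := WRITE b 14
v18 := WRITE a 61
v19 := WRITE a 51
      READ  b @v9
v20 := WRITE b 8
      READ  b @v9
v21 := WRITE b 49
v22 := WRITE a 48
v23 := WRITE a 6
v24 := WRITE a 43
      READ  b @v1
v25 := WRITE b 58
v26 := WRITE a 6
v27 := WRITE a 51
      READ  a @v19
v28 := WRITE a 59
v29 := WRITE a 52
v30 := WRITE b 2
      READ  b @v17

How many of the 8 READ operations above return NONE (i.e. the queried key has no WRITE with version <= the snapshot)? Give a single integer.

v1: WRITE a=29  (a history now [(1, 29)])
v2: WRITE a=55  (a history now [(1, 29), (2, 55)])
v3: WRITE b=27  (b history now [(3, 27)])
v4: WRITE b=44  (b history now [(3, 27), (4, 44)])
READ b @v3: history=[(3, 27), (4, 44)] -> pick v3 -> 27
v5: WRITE b=32  (b history now [(3, 27), (4, 44), (5, 32)])
v6: WRITE b=50  (b history now [(3, 27), (4, 44), (5, 32), (6, 50)])
v7: WRITE b=54  (b history now [(3, 27), (4, 44), (5, 32), (6, 50), (7, 54)])
v8: WRITE a=4  (a history now [(1, 29), (2, 55), (8, 4)])
READ b @v8: history=[(3, 27), (4, 44), (5, 32), (6, 50), (7, 54)] -> pick v7 -> 54
v9: WRITE b=45  (b history now [(3, 27), (4, 44), (5, 32), (6, 50), (7, 54), (9, 45)])
v10: WRITE b=51  (b history now [(3, 27), (4, 44), (5, 32), (6, 50), (7, 54), (9, 45), (10, 51)])
v11: WRITE a=29  (a history now [(1, 29), (2, 55), (8, 4), (11, 29)])
v12: WRITE a=55  (a history now [(1, 29), (2, 55), (8, 4), (11, 29), (12, 55)])
v13: WRITE a=34  (a history now [(1, 29), (2, 55), (8, 4), (11, 29), (12, 55), (13, 34)])
v14: WRITE b=13  (b history now [(3, 27), (4, 44), (5, 32), (6, 50), (7, 54), (9, 45), (10, 51), (14, 13)])
v15: WRITE b=1  (b history now [(3, 27), (4, 44), (5, 32), (6, 50), (7, 54), (9, 45), (10, 51), (14, 13), (15, 1)])
v16: WRITE a=2  (a history now [(1, 29), (2, 55), (8, 4), (11, 29), (12, 55), (13, 34), (16, 2)])
READ b @v2: history=[(3, 27), (4, 44), (5, 32), (6, 50), (7, 54), (9, 45), (10, 51), (14, 13), (15, 1)] -> no version <= 2 -> NONE
v17: WRITE b=14  (b history now [(3, 27), (4, 44), (5, 32), (6, 50), (7, 54), (9, 45), (10, 51), (14, 13), (15, 1), (17, 14)])
v18: WRITE a=61  (a history now [(1, 29), (2, 55), (8, 4), (11, 29), (12, 55), (13, 34), (16, 2), (18, 61)])
v19: WRITE a=51  (a history now [(1, 29), (2, 55), (8, 4), (11, 29), (12, 55), (13, 34), (16, 2), (18, 61), (19, 51)])
READ b @v9: history=[(3, 27), (4, 44), (5, 32), (6, 50), (7, 54), (9, 45), (10, 51), (14, 13), (15, 1), (17, 14)] -> pick v9 -> 45
v20: WRITE b=8  (b history now [(3, 27), (4, 44), (5, 32), (6, 50), (7, 54), (9, 45), (10, 51), (14, 13), (15, 1), (17, 14), (20, 8)])
READ b @v9: history=[(3, 27), (4, 44), (5, 32), (6, 50), (7, 54), (9, 45), (10, 51), (14, 13), (15, 1), (17, 14), (20, 8)] -> pick v9 -> 45
v21: WRITE b=49  (b history now [(3, 27), (4, 44), (5, 32), (6, 50), (7, 54), (9, 45), (10, 51), (14, 13), (15, 1), (17, 14), (20, 8), (21, 49)])
v22: WRITE a=48  (a history now [(1, 29), (2, 55), (8, 4), (11, 29), (12, 55), (13, 34), (16, 2), (18, 61), (19, 51), (22, 48)])
v23: WRITE a=6  (a history now [(1, 29), (2, 55), (8, 4), (11, 29), (12, 55), (13, 34), (16, 2), (18, 61), (19, 51), (22, 48), (23, 6)])
v24: WRITE a=43  (a history now [(1, 29), (2, 55), (8, 4), (11, 29), (12, 55), (13, 34), (16, 2), (18, 61), (19, 51), (22, 48), (23, 6), (24, 43)])
READ b @v1: history=[(3, 27), (4, 44), (5, 32), (6, 50), (7, 54), (9, 45), (10, 51), (14, 13), (15, 1), (17, 14), (20, 8), (21, 49)] -> no version <= 1 -> NONE
v25: WRITE b=58  (b history now [(3, 27), (4, 44), (5, 32), (6, 50), (7, 54), (9, 45), (10, 51), (14, 13), (15, 1), (17, 14), (20, 8), (21, 49), (25, 58)])
v26: WRITE a=6  (a history now [(1, 29), (2, 55), (8, 4), (11, 29), (12, 55), (13, 34), (16, 2), (18, 61), (19, 51), (22, 48), (23, 6), (24, 43), (26, 6)])
v27: WRITE a=51  (a history now [(1, 29), (2, 55), (8, 4), (11, 29), (12, 55), (13, 34), (16, 2), (18, 61), (19, 51), (22, 48), (23, 6), (24, 43), (26, 6), (27, 51)])
READ a @v19: history=[(1, 29), (2, 55), (8, 4), (11, 29), (12, 55), (13, 34), (16, 2), (18, 61), (19, 51), (22, 48), (23, 6), (24, 43), (26, 6), (27, 51)] -> pick v19 -> 51
v28: WRITE a=59  (a history now [(1, 29), (2, 55), (8, 4), (11, 29), (12, 55), (13, 34), (16, 2), (18, 61), (19, 51), (22, 48), (23, 6), (24, 43), (26, 6), (27, 51), (28, 59)])
v29: WRITE a=52  (a history now [(1, 29), (2, 55), (8, 4), (11, 29), (12, 55), (13, 34), (16, 2), (18, 61), (19, 51), (22, 48), (23, 6), (24, 43), (26, 6), (27, 51), (28, 59), (29, 52)])
v30: WRITE b=2  (b history now [(3, 27), (4, 44), (5, 32), (6, 50), (7, 54), (9, 45), (10, 51), (14, 13), (15, 1), (17, 14), (20, 8), (21, 49), (25, 58), (30, 2)])
READ b @v17: history=[(3, 27), (4, 44), (5, 32), (6, 50), (7, 54), (9, 45), (10, 51), (14, 13), (15, 1), (17, 14), (20, 8), (21, 49), (25, 58), (30, 2)] -> pick v17 -> 14
Read results in order: ['27', '54', 'NONE', '45', '45', 'NONE', '51', '14']
NONE count = 2

Answer: 2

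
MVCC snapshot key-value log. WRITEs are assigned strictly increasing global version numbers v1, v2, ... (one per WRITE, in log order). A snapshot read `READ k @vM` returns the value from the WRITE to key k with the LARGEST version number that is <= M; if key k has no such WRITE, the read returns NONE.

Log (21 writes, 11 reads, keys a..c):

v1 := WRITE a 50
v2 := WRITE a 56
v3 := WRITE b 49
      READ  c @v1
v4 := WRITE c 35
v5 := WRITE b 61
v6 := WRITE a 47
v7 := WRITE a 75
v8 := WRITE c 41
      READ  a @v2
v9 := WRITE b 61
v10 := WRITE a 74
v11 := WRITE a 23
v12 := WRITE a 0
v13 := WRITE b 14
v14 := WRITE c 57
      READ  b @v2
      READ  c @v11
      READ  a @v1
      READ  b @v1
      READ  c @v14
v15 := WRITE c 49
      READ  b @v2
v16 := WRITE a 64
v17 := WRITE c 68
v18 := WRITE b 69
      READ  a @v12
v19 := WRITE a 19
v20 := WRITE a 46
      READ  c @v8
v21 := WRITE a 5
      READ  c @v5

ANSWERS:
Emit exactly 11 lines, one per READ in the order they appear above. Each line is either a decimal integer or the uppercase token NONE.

v1: WRITE a=50  (a history now [(1, 50)])
v2: WRITE a=56  (a history now [(1, 50), (2, 56)])
v3: WRITE b=49  (b history now [(3, 49)])
READ c @v1: history=[] -> no version <= 1 -> NONE
v4: WRITE c=35  (c history now [(4, 35)])
v5: WRITE b=61  (b history now [(3, 49), (5, 61)])
v6: WRITE a=47  (a history now [(1, 50), (2, 56), (6, 47)])
v7: WRITE a=75  (a history now [(1, 50), (2, 56), (6, 47), (7, 75)])
v8: WRITE c=41  (c history now [(4, 35), (8, 41)])
READ a @v2: history=[(1, 50), (2, 56), (6, 47), (7, 75)] -> pick v2 -> 56
v9: WRITE b=61  (b history now [(3, 49), (5, 61), (9, 61)])
v10: WRITE a=74  (a history now [(1, 50), (2, 56), (6, 47), (7, 75), (10, 74)])
v11: WRITE a=23  (a history now [(1, 50), (2, 56), (6, 47), (7, 75), (10, 74), (11, 23)])
v12: WRITE a=0  (a history now [(1, 50), (2, 56), (6, 47), (7, 75), (10, 74), (11, 23), (12, 0)])
v13: WRITE b=14  (b history now [(3, 49), (5, 61), (9, 61), (13, 14)])
v14: WRITE c=57  (c history now [(4, 35), (8, 41), (14, 57)])
READ b @v2: history=[(3, 49), (5, 61), (9, 61), (13, 14)] -> no version <= 2 -> NONE
READ c @v11: history=[(4, 35), (8, 41), (14, 57)] -> pick v8 -> 41
READ a @v1: history=[(1, 50), (2, 56), (6, 47), (7, 75), (10, 74), (11, 23), (12, 0)] -> pick v1 -> 50
READ b @v1: history=[(3, 49), (5, 61), (9, 61), (13, 14)] -> no version <= 1 -> NONE
READ c @v14: history=[(4, 35), (8, 41), (14, 57)] -> pick v14 -> 57
v15: WRITE c=49  (c history now [(4, 35), (8, 41), (14, 57), (15, 49)])
READ b @v2: history=[(3, 49), (5, 61), (9, 61), (13, 14)] -> no version <= 2 -> NONE
v16: WRITE a=64  (a history now [(1, 50), (2, 56), (6, 47), (7, 75), (10, 74), (11, 23), (12, 0), (16, 64)])
v17: WRITE c=68  (c history now [(4, 35), (8, 41), (14, 57), (15, 49), (17, 68)])
v18: WRITE b=69  (b history now [(3, 49), (5, 61), (9, 61), (13, 14), (18, 69)])
READ a @v12: history=[(1, 50), (2, 56), (6, 47), (7, 75), (10, 74), (11, 23), (12, 0), (16, 64)] -> pick v12 -> 0
v19: WRITE a=19  (a history now [(1, 50), (2, 56), (6, 47), (7, 75), (10, 74), (11, 23), (12, 0), (16, 64), (19, 19)])
v20: WRITE a=46  (a history now [(1, 50), (2, 56), (6, 47), (7, 75), (10, 74), (11, 23), (12, 0), (16, 64), (19, 19), (20, 46)])
READ c @v8: history=[(4, 35), (8, 41), (14, 57), (15, 49), (17, 68)] -> pick v8 -> 41
v21: WRITE a=5  (a history now [(1, 50), (2, 56), (6, 47), (7, 75), (10, 74), (11, 23), (12, 0), (16, 64), (19, 19), (20, 46), (21, 5)])
READ c @v5: history=[(4, 35), (8, 41), (14, 57), (15, 49), (17, 68)] -> pick v4 -> 35

Answer: NONE
56
NONE
41
50
NONE
57
NONE
0
41
35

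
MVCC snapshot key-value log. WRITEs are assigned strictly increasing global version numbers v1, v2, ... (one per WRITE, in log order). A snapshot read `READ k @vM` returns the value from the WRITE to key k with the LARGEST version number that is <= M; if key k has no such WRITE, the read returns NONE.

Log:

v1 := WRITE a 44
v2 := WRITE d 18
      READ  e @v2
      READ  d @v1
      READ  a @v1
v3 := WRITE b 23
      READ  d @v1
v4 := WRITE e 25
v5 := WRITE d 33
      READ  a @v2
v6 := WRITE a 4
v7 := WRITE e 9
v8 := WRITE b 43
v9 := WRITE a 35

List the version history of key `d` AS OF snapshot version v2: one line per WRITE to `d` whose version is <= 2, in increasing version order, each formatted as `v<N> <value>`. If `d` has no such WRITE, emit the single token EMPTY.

Scan writes for key=d with version <= 2:
  v1 WRITE a 44 -> skip
  v2 WRITE d 18 -> keep
  v3 WRITE b 23 -> skip
  v4 WRITE e 25 -> skip
  v5 WRITE d 33 -> drop (> snap)
  v6 WRITE a 4 -> skip
  v7 WRITE e 9 -> skip
  v8 WRITE b 43 -> skip
  v9 WRITE a 35 -> skip
Collected: [(2, 18)]

Answer: v2 18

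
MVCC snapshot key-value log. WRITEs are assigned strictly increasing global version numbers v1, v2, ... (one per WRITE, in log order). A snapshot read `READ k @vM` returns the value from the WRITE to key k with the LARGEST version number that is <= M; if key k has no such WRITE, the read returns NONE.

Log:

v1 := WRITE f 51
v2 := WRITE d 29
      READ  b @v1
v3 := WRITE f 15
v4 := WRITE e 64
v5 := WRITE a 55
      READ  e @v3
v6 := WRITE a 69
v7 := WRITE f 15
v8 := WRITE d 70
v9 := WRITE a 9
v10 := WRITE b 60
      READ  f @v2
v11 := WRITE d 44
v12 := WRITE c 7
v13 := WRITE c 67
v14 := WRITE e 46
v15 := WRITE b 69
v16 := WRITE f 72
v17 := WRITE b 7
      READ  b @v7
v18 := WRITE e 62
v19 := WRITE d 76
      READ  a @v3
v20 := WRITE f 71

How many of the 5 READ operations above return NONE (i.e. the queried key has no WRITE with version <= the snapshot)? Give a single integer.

Answer: 4

Derivation:
v1: WRITE f=51  (f history now [(1, 51)])
v2: WRITE d=29  (d history now [(2, 29)])
READ b @v1: history=[] -> no version <= 1 -> NONE
v3: WRITE f=15  (f history now [(1, 51), (3, 15)])
v4: WRITE e=64  (e history now [(4, 64)])
v5: WRITE a=55  (a history now [(5, 55)])
READ e @v3: history=[(4, 64)] -> no version <= 3 -> NONE
v6: WRITE a=69  (a history now [(5, 55), (6, 69)])
v7: WRITE f=15  (f history now [(1, 51), (3, 15), (7, 15)])
v8: WRITE d=70  (d history now [(2, 29), (8, 70)])
v9: WRITE a=9  (a history now [(5, 55), (6, 69), (9, 9)])
v10: WRITE b=60  (b history now [(10, 60)])
READ f @v2: history=[(1, 51), (3, 15), (7, 15)] -> pick v1 -> 51
v11: WRITE d=44  (d history now [(2, 29), (8, 70), (11, 44)])
v12: WRITE c=7  (c history now [(12, 7)])
v13: WRITE c=67  (c history now [(12, 7), (13, 67)])
v14: WRITE e=46  (e history now [(4, 64), (14, 46)])
v15: WRITE b=69  (b history now [(10, 60), (15, 69)])
v16: WRITE f=72  (f history now [(1, 51), (3, 15), (7, 15), (16, 72)])
v17: WRITE b=7  (b history now [(10, 60), (15, 69), (17, 7)])
READ b @v7: history=[(10, 60), (15, 69), (17, 7)] -> no version <= 7 -> NONE
v18: WRITE e=62  (e history now [(4, 64), (14, 46), (18, 62)])
v19: WRITE d=76  (d history now [(2, 29), (8, 70), (11, 44), (19, 76)])
READ a @v3: history=[(5, 55), (6, 69), (9, 9)] -> no version <= 3 -> NONE
v20: WRITE f=71  (f history now [(1, 51), (3, 15), (7, 15), (16, 72), (20, 71)])
Read results in order: ['NONE', 'NONE', '51', 'NONE', 'NONE']
NONE count = 4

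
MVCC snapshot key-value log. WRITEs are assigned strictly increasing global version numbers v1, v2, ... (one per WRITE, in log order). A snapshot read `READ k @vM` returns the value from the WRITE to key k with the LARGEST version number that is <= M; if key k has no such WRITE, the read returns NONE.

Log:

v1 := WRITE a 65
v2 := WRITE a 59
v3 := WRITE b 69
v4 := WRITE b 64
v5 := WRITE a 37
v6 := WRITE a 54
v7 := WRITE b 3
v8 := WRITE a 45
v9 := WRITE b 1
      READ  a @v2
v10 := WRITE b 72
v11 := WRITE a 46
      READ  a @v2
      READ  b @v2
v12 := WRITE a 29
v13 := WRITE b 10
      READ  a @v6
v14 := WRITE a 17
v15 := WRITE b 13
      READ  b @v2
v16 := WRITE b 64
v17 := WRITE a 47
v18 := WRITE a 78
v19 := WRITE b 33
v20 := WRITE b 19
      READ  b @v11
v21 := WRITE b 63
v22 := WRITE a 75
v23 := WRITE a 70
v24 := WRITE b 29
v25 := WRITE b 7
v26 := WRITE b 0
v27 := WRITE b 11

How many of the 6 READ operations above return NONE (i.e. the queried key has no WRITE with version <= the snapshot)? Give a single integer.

v1: WRITE a=65  (a history now [(1, 65)])
v2: WRITE a=59  (a history now [(1, 65), (2, 59)])
v3: WRITE b=69  (b history now [(3, 69)])
v4: WRITE b=64  (b history now [(3, 69), (4, 64)])
v5: WRITE a=37  (a history now [(1, 65), (2, 59), (5, 37)])
v6: WRITE a=54  (a history now [(1, 65), (2, 59), (5, 37), (6, 54)])
v7: WRITE b=3  (b history now [(3, 69), (4, 64), (7, 3)])
v8: WRITE a=45  (a history now [(1, 65), (2, 59), (5, 37), (6, 54), (8, 45)])
v9: WRITE b=1  (b history now [(3, 69), (4, 64), (7, 3), (9, 1)])
READ a @v2: history=[(1, 65), (2, 59), (5, 37), (6, 54), (8, 45)] -> pick v2 -> 59
v10: WRITE b=72  (b history now [(3, 69), (4, 64), (7, 3), (9, 1), (10, 72)])
v11: WRITE a=46  (a history now [(1, 65), (2, 59), (5, 37), (6, 54), (8, 45), (11, 46)])
READ a @v2: history=[(1, 65), (2, 59), (5, 37), (6, 54), (8, 45), (11, 46)] -> pick v2 -> 59
READ b @v2: history=[(3, 69), (4, 64), (7, 3), (9, 1), (10, 72)] -> no version <= 2 -> NONE
v12: WRITE a=29  (a history now [(1, 65), (2, 59), (5, 37), (6, 54), (8, 45), (11, 46), (12, 29)])
v13: WRITE b=10  (b history now [(3, 69), (4, 64), (7, 3), (9, 1), (10, 72), (13, 10)])
READ a @v6: history=[(1, 65), (2, 59), (5, 37), (6, 54), (8, 45), (11, 46), (12, 29)] -> pick v6 -> 54
v14: WRITE a=17  (a history now [(1, 65), (2, 59), (5, 37), (6, 54), (8, 45), (11, 46), (12, 29), (14, 17)])
v15: WRITE b=13  (b history now [(3, 69), (4, 64), (7, 3), (9, 1), (10, 72), (13, 10), (15, 13)])
READ b @v2: history=[(3, 69), (4, 64), (7, 3), (9, 1), (10, 72), (13, 10), (15, 13)] -> no version <= 2 -> NONE
v16: WRITE b=64  (b history now [(3, 69), (4, 64), (7, 3), (9, 1), (10, 72), (13, 10), (15, 13), (16, 64)])
v17: WRITE a=47  (a history now [(1, 65), (2, 59), (5, 37), (6, 54), (8, 45), (11, 46), (12, 29), (14, 17), (17, 47)])
v18: WRITE a=78  (a history now [(1, 65), (2, 59), (5, 37), (6, 54), (8, 45), (11, 46), (12, 29), (14, 17), (17, 47), (18, 78)])
v19: WRITE b=33  (b history now [(3, 69), (4, 64), (7, 3), (9, 1), (10, 72), (13, 10), (15, 13), (16, 64), (19, 33)])
v20: WRITE b=19  (b history now [(3, 69), (4, 64), (7, 3), (9, 1), (10, 72), (13, 10), (15, 13), (16, 64), (19, 33), (20, 19)])
READ b @v11: history=[(3, 69), (4, 64), (7, 3), (9, 1), (10, 72), (13, 10), (15, 13), (16, 64), (19, 33), (20, 19)] -> pick v10 -> 72
v21: WRITE b=63  (b history now [(3, 69), (4, 64), (7, 3), (9, 1), (10, 72), (13, 10), (15, 13), (16, 64), (19, 33), (20, 19), (21, 63)])
v22: WRITE a=75  (a history now [(1, 65), (2, 59), (5, 37), (6, 54), (8, 45), (11, 46), (12, 29), (14, 17), (17, 47), (18, 78), (22, 75)])
v23: WRITE a=70  (a history now [(1, 65), (2, 59), (5, 37), (6, 54), (8, 45), (11, 46), (12, 29), (14, 17), (17, 47), (18, 78), (22, 75), (23, 70)])
v24: WRITE b=29  (b history now [(3, 69), (4, 64), (7, 3), (9, 1), (10, 72), (13, 10), (15, 13), (16, 64), (19, 33), (20, 19), (21, 63), (24, 29)])
v25: WRITE b=7  (b history now [(3, 69), (4, 64), (7, 3), (9, 1), (10, 72), (13, 10), (15, 13), (16, 64), (19, 33), (20, 19), (21, 63), (24, 29), (25, 7)])
v26: WRITE b=0  (b history now [(3, 69), (4, 64), (7, 3), (9, 1), (10, 72), (13, 10), (15, 13), (16, 64), (19, 33), (20, 19), (21, 63), (24, 29), (25, 7), (26, 0)])
v27: WRITE b=11  (b history now [(3, 69), (4, 64), (7, 3), (9, 1), (10, 72), (13, 10), (15, 13), (16, 64), (19, 33), (20, 19), (21, 63), (24, 29), (25, 7), (26, 0), (27, 11)])
Read results in order: ['59', '59', 'NONE', '54', 'NONE', '72']
NONE count = 2

Answer: 2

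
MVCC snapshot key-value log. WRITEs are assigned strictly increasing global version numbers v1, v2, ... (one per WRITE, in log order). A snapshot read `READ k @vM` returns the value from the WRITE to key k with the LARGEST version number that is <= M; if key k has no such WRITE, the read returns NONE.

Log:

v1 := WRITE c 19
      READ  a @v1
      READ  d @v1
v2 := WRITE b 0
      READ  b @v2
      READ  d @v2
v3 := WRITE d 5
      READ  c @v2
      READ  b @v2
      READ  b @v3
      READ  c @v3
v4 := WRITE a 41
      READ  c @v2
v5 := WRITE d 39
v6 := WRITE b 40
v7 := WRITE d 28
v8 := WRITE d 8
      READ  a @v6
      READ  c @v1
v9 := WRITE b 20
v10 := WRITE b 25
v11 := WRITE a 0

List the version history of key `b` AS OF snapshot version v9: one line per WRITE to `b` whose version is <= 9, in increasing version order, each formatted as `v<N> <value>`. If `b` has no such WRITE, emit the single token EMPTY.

Answer: v2 0
v6 40
v9 20

Derivation:
Scan writes for key=b with version <= 9:
  v1 WRITE c 19 -> skip
  v2 WRITE b 0 -> keep
  v3 WRITE d 5 -> skip
  v4 WRITE a 41 -> skip
  v5 WRITE d 39 -> skip
  v6 WRITE b 40 -> keep
  v7 WRITE d 28 -> skip
  v8 WRITE d 8 -> skip
  v9 WRITE b 20 -> keep
  v10 WRITE b 25 -> drop (> snap)
  v11 WRITE a 0 -> skip
Collected: [(2, 0), (6, 40), (9, 20)]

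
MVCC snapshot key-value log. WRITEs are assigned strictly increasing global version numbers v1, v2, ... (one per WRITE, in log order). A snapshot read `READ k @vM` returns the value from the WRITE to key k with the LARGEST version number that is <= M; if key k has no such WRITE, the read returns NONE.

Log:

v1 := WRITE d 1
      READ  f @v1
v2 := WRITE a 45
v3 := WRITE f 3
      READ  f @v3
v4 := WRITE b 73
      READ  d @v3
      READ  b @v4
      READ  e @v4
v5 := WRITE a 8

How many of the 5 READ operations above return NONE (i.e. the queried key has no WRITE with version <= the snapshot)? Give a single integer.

Answer: 2

Derivation:
v1: WRITE d=1  (d history now [(1, 1)])
READ f @v1: history=[] -> no version <= 1 -> NONE
v2: WRITE a=45  (a history now [(2, 45)])
v3: WRITE f=3  (f history now [(3, 3)])
READ f @v3: history=[(3, 3)] -> pick v3 -> 3
v4: WRITE b=73  (b history now [(4, 73)])
READ d @v3: history=[(1, 1)] -> pick v1 -> 1
READ b @v4: history=[(4, 73)] -> pick v4 -> 73
READ e @v4: history=[] -> no version <= 4 -> NONE
v5: WRITE a=8  (a history now [(2, 45), (5, 8)])
Read results in order: ['NONE', '3', '1', '73', 'NONE']
NONE count = 2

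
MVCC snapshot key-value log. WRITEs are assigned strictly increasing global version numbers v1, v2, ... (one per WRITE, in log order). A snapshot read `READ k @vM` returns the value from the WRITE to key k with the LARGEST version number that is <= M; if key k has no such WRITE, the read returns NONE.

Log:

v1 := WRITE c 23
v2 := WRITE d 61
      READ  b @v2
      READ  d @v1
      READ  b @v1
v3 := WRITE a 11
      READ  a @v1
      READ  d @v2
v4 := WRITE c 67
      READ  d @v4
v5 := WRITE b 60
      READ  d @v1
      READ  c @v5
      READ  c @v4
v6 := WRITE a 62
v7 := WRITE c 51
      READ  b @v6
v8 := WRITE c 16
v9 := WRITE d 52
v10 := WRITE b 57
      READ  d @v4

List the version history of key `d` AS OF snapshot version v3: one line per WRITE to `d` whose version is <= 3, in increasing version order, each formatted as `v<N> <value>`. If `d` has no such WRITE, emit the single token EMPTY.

Answer: v2 61

Derivation:
Scan writes for key=d with version <= 3:
  v1 WRITE c 23 -> skip
  v2 WRITE d 61 -> keep
  v3 WRITE a 11 -> skip
  v4 WRITE c 67 -> skip
  v5 WRITE b 60 -> skip
  v6 WRITE a 62 -> skip
  v7 WRITE c 51 -> skip
  v8 WRITE c 16 -> skip
  v9 WRITE d 52 -> drop (> snap)
  v10 WRITE b 57 -> skip
Collected: [(2, 61)]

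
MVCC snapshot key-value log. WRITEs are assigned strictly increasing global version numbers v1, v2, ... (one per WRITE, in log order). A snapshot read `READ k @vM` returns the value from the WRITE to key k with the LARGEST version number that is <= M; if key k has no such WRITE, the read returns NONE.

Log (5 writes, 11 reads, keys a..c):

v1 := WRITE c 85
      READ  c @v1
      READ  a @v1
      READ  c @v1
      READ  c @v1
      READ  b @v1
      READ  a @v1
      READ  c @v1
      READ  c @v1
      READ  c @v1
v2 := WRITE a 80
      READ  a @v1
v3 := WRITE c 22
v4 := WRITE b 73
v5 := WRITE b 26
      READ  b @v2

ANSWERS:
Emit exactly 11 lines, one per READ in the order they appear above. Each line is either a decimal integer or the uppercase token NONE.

v1: WRITE c=85  (c history now [(1, 85)])
READ c @v1: history=[(1, 85)] -> pick v1 -> 85
READ a @v1: history=[] -> no version <= 1 -> NONE
READ c @v1: history=[(1, 85)] -> pick v1 -> 85
READ c @v1: history=[(1, 85)] -> pick v1 -> 85
READ b @v1: history=[] -> no version <= 1 -> NONE
READ a @v1: history=[] -> no version <= 1 -> NONE
READ c @v1: history=[(1, 85)] -> pick v1 -> 85
READ c @v1: history=[(1, 85)] -> pick v1 -> 85
READ c @v1: history=[(1, 85)] -> pick v1 -> 85
v2: WRITE a=80  (a history now [(2, 80)])
READ a @v1: history=[(2, 80)] -> no version <= 1 -> NONE
v3: WRITE c=22  (c history now [(1, 85), (3, 22)])
v4: WRITE b=73  (b history now [(4, 73)])
v5: WRITE b=26  (b history now [(4, 73), (5, 26)])
READ b @v2: history=[(4, 73), (5, 26)] -> no version <= 2 -> NONE

Answer: 85
NONE
85
85
NONE
NONE
85
85
85
NONE
NONE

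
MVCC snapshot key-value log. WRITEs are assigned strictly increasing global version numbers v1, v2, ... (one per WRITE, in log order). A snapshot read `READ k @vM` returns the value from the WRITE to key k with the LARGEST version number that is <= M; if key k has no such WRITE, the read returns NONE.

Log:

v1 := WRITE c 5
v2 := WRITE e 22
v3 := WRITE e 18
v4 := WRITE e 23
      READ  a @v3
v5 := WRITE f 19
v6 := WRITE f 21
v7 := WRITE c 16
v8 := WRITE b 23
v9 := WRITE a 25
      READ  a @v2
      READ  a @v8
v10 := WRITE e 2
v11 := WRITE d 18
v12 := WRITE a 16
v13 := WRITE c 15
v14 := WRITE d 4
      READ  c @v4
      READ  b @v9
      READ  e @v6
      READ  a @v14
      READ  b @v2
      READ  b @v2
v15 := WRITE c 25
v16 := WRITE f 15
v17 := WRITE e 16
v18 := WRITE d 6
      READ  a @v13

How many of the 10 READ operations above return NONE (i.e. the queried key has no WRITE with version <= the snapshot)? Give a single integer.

Answer: 5

Derivation:
v1: WRITE c=5  (c history now [(1, 5)])
v2: WRITE e=22  (e history now [(2, 22)])
v3: WRITE e=18  (e history now [(2, 22), (3, 18)])
v4: WRITE e=23  (e history now [(2, 22), (3, 18), (4, 23)])
READ a @v3: history=[] -> no version <= 3 -> NONE
v5: WRITE f=19  (f history now [(5, 19)])
v6: WRITE f=21  (f history now [(5, 19), (6, 21)])
v7: WRITE c=16  (c history now [(1, 5), (7, 16)])
v8: WRITE b=23  (b history now [(8, 23)])
v9: WRITE a=25  (a history now [(9, 25)])
READ a @v2: history=[(9, 25)] -> no version <= 2 -> NONE
READ a @v8: history=[(9, 25)] -> no version <= 8 -> NONE
v10: WRITE e=2  (e history now [(2, 22), (3, 18), (4, 23), (10, 2)])
v11: WRITE d=18  (d history now [(11, 18)])
v12: WRITE a=16  (a history now [(9, 25), (12, 16)])
v13: WRITE c=15  (c history now [(1, 5), (7, 16), (13, 15)])
v14: WRITE d=4  (d history now [(11, 18), (14, 4)])
READ c @v4: history=[(1, 5), (7, 16), (13, 15)] -> pick v1 -> 5
READ b @v9: history=[(8, 23)] -> pick v8 -> 23
READ e @v6: history=[(2, 22), (3, 18), (4, 23), (10, 2)] -> pick v4 -> 23
READ a @v14: history=[(9, 25), (12, 16)] -> pick v12 -> 16
READ b @v2: history=[(8, 23)] -> no version <= 2 -> NONE
READ b @v2: history=[(8, 23)] -> no version <= 2 -> NONE
v15: WRITE c=25  (c history now [(1, 5), (7, 16), (13, 15), (15, 25)])
v16: WRITE f=15  (f history now [(5, 19), (6, 21), (16, 15)])
v17: WRITE e=16  (e history now [(2, 22), (3, 18), (4, 23), (10, 2), (17, 16)])
v18: WRITE d=6  (d history now [(11, 18), (14, 4), (18, 6)])
READ a @v13: history=[(9, 25), (12, 16)] -> pick v12 -> 16
Read results in order: ['NONE', 'NONE', 'NONE', '5', '23', '23', '16', 'NONE', 'NONE', '16']
NONE count = 5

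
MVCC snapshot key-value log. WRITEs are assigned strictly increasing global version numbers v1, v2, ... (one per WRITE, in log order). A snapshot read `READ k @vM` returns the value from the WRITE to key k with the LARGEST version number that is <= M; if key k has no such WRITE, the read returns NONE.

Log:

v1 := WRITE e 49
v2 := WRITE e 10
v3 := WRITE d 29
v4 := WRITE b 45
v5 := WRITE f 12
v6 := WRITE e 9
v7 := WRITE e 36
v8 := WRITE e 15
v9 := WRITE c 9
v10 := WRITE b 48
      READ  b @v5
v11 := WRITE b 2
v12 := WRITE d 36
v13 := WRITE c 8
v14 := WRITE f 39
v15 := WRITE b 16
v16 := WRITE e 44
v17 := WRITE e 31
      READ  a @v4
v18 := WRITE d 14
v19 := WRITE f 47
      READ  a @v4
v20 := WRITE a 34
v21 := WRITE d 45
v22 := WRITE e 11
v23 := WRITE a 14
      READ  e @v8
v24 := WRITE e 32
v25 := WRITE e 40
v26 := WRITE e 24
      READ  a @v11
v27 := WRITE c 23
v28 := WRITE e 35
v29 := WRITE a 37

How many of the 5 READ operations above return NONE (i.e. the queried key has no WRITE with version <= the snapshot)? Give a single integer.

v1: WRITE e=49  (e history now [(1, 49)])
v2: WRITE e=10  (e history now [(1, 49), (2, 10)])
v3: WRITE d=29  (d history now [(3, 29)])
v4: WRITE b=45  (b history now [(4, 45)])
v5: WRITE f=12  (f history now [(5, 12)])
v6: WRITE e=9  (e history now [(1, 49), (2, 10), (6, 9)])
v7: WRITE e=36  (e history now [(1, 49), (2, 10), (6, 9), (7, 36)])
v8: WRITE e=15  (e history now [(1, 49), (2, 10), (6, 9), (7, 36), (8, 15)])
v9: WRITE c=9  (c history now [(9, 9)])
v10: WRITE b=48  (b history now [(4, 45), (10, 48)])
READ b @v5: history=[(4, 45), (10, 48)] -> pick v4 -> 45
v11: WRITE b=2  (b history now [(4, 45), (10, 48), (11, 2)])
v12: WRITE d=36  (d history now [(3, 29), (12, 36)])
v13: WRITE c=8  (c history now [(9, 9), (13, 8)])
v14: WRITE f=39  (f history now [(5, 12), (14, 39)])
v15: WRITE b=16  (b history now [(4, 45), (10, 48), (11, 2), (15, 16)])
v16: WRITE e=44  (e history now [(1, 49), (2, 10), (6, 9), (7, 36), (8, 15), (16, 44)])
v17: WRITE e=31  (e history now [(1, 49), (2, 10), (6, 9), (7, 36), (8, 15), (16, 44), (17, 31)])
READ a @v4: history=[] -> no version <= 4 -> NONE
v18: WRITE d=14  (d history now [(3, 29), (12, 36), (18, 14)])
v19: WRITE f=47  (f history now [(5, 12), (14, 39), (19, 47)])
READ a @v4: history=[] -> no version <= 4 -> NONE
v20: WRITE a=34  (a history now [(20, 34)])
v21: WRITE d=45  (d history now [(3, 29), (12, 36), (18, 14), (21, 45)])
v22: WRITE e=11  (e history now [(1, 49), (2, 10), (6, 9), (7, 36), (8, 15), (16, 44), (17, 31), (22, 11)])
v23: WRITE a=14  (a history now [(20, 34), (23, 14)])
READ e @v8: history=[(1, 49), (2, 10), (6, 9), (7, 36), (8, 15), (16, 44), (17, 31), (22, 11)] -> pick v8 -> 15
v24: WRITE e=32  (e history now [(1, 49), (2, 10), (6, 9), (7, 36), (8, 15), (16, 44), (17, 31), (22, 11), (24, 32)])
v25: WRITE e=40  (e history now [(1, 49), (2, 10), (6, 9), (7, 36), (8, 15), (16, 44), (17, 31), (22, 11), (24, 32), (25, 40)])
v26: WRITE e=24  (e history now [(1, 49), (2, 10), (6, 9), (7, 36), (8, 15), (16, 44), (17, 31), (22, 11), (24, 32), (25, 40), (26, 24)])
READ a @v11: history=[(20, 34), (23, 14)] -> no version <= 11 -> NONE
v27: WRITE c=23  (c history now [(9, 9), (13, 8), (27, 23)])
v28: WRITE e=35  (e history now [(1, 49), (2, 10), (6, 9), (7, 36), (8, 15), (16, 44), (17, 31), (22, 11), (24, 32), (25, 40), (26, 24), (28, 35)])
v29: WRITE a=37  (a history now [(20, 34), (23, 14), (29, 37)])
Read results in order: ['45', 'NONE', 'NONE', '15', 'NONE']
NONE count = 3

Answer: 3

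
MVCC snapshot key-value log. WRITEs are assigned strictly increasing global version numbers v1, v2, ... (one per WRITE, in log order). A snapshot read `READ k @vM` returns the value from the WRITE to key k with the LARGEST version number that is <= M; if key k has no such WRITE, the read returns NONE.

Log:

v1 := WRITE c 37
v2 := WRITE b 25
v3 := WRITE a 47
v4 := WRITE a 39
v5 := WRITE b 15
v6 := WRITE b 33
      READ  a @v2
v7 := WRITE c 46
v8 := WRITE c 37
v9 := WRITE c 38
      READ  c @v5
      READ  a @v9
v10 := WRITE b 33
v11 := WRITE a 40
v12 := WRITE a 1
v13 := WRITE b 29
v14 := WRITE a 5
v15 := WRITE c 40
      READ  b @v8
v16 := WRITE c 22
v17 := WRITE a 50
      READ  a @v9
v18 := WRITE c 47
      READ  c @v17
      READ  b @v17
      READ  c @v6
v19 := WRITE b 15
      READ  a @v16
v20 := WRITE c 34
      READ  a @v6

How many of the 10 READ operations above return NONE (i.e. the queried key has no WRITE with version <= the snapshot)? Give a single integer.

Answer: 1

Derivation:
v1: WRITE c=37  (c history now [(1, 37)])
v2: WRITE b=25  (b history now [(2, 25)])
v3: WRITE a=47  (a history now [(3, 47)])
v4: WRITE a=39  (a history now [(3, 47), (4, 39)])
v5: WRITE b=15  (b history now [(2, 25), (5, 15)])
v6: WRITE b=33  (b history now [(2, 25), (5, 15), (6, 33)])
READ a @v2: history=[(3, 47), (4, 39)] -> no version <= 2 -> NONE
v7: WRITE c=46  (c history now [(1, 37), (7, 46)])
v8: WRITE c=37  (c history now [(1, 37), (7, 46), (8, 37)])
v9: WRITE c=38  (c history now [(1, 37), (7, 46), (8, 37), (9, 38)])
READ c @v5: history=[(1, 37), (7, 46), (8, 37), (9, 38)] -> pick v1 -> 37
READ a @v9: history=[(3, 47), (4, 39)] -> pick v4 -> 39
v10: WRITE b=33  (b history now [(2, 25), (5, 15), (6, 33), (10, 33)])
v11: WRITE a=40  (a history now [(3, 47), (4, 39), (11, 40)])
v12: WRITE a=1  (a history now [(3, 47), (4, 39), (11, 40), (12, 1)])
v13: WRITE b=29  (b history now [(2, 25), (5, 15), (6, 33), (10, 33), (13, 29)])
v14: WRITE a=5  (a history now [(3, 47), (4, 39), (11, 40), (12, 1), (14, 5)])
v15: WRITE c=40  (c history now [(1, 37), (7, 46), (8, 37), (9, 38), (15, 40)])
READ b @v8: history=[(2, 25), (5, 15), (6, 33), (10, 33), (13, 29)] -> pick v6 -> 33
v16: WRITE c=22  (c history now [(1, 37), (7, 46), (8, 37), (9, 38), (15, 40), (16, 22)])
v17: WRITE a=50  (a history now [(3, 47), (4, 39), (11, 40), (12, 1), (14, 5), (17, 50)])
READ a @v9: history=[(3, 47), (4, 39), (11, 40), (12, 1), (14, 5), (17, 50)] -> pick v4 -> 39
v18: WRITE c=47  (c history now [(1, 37), (7, 46), (8, 37), (9, 38), (15, 40), (16, 22), (18, 47)])
READ c @v17: history=[(1, 37), (7, 46), (8, 37), (9, 38), (15, 40), (16, 22), (18, 47)] -> pick v16 -> 22
READ b @v17: history=[(2, 25), (5, 15), (6, 33), (10, 33), (13, 29)] -> pick v13 -> 29
READ c @v6: history=[(1, 37), (7, 46), (8, 37), (9, 38), (15, 40), (16, 22), (18, 47)] -> pick v1 -> 37
v19: WRITE b=15  (b history now [(2, 25), (5, 15), (6, 33), (10, 33), (13, 29), (19, 15)])
READ a @v16: history=[(3, 47), (4, 39), (11, 40), (12, 1), (14, 5), (17, 50)] -> pick v14 -> 5
v20: WRITE c=34  (c history now [(1, 37), (7, 46), (8, 37), (9, 38), (15, 40), (16, 22), (18, 47), (20, 34)])
READ a @v6: history=[(3, 47), (4, 39), (11, 40), (12, 1), (14, 5), (17, 50)] -> pick v4 -> 39
Read results in order: ['NONE', '37', '39', '33', '39', '22', '29', '37', '5', '39']
NONE count = 1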